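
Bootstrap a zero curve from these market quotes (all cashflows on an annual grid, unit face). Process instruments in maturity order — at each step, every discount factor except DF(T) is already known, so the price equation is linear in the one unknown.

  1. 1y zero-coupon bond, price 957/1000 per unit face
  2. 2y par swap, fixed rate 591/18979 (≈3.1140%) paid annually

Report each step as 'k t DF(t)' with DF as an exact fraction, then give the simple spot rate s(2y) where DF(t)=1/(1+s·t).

step 1 [1y] zero: DF = P = 957/1000 ≈ 0.957000
step 2 [2y] swap r/1=591/18979: DF=(1 − 591/18979·(0.957000))/(1+591/18979) = 9409/10000 ≈ 0.940900

1 1 957/1000
2 2 9409/10000
s(2y) = (1/(9409/10000) − 1)/(2) = 591/18818 ≈ 3.1406%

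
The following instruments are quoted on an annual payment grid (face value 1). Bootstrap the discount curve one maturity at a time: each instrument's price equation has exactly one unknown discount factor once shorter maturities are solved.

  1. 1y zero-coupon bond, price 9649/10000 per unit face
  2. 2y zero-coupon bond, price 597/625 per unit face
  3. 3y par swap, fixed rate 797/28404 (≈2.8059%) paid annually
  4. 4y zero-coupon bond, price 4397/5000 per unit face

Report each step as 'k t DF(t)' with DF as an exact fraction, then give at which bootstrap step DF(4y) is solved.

step 1 [1y] zero: DF = P = 9649/10000 ≈ 0.964900
step 2 [2y] zero: DF = P = 597/625 ≈ 0.955200
step 3 [3y] swap r/1=797/28404: DF=(1 − 797/28404·(0.964900+0.955200))/(1+797/28404) = 9203/10000 ≈ 0.920300
step 4 [4y] zero: DF = P = 4397/5000 ≈ 0.879400

1 1 9649/10000
2 2 597/625
3 3 9203/10000
4 4 4397/5000
DF(4y) is solved at step 4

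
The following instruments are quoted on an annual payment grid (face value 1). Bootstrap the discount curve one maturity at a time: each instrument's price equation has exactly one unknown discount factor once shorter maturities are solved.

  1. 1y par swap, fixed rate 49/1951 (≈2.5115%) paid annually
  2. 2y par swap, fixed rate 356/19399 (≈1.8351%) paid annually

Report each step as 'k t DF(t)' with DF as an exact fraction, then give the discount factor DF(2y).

1 1 1951/2000
2 2 2411/2500
DF(2y) = 2411/2500 ≈ 0.964400

step 1 [1y] swap r/1=49/1951: DF=(1 − 49/1951·(0))/(1+49/1951) = 1951/2000 ≈ 0.975500
step 2 [2y] swap r/1=356/19399: DF=(1 − 356/19399·(0.975500))/(1+356/19399) = 2411/2500 ≈ 0.964400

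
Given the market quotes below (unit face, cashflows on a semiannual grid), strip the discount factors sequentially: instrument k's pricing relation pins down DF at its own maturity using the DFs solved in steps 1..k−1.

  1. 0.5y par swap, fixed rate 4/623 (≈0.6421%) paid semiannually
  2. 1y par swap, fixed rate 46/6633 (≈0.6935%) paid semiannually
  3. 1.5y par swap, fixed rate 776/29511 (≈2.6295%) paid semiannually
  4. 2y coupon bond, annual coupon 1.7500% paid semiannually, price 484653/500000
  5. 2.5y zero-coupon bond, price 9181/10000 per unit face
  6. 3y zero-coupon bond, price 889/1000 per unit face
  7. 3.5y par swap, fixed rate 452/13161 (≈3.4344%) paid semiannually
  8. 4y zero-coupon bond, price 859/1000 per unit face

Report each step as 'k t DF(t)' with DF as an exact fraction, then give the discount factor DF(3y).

step 1 [0.5y] swap r/2=2/623: DF=(1 − 2/623·(0))/(1+2/623) = 623/625 ≈ 0.996800
step 2 [1y] swap r/2=23/6633: DF=(1 − 23/6633·(0.996800))/(1+23/6633) = 9931/10000 ≈ 0.993100
step 3 [1.5y] swap r/2=388/29511: DF=(1 − 388/29511·(0.996800+0.993100))/(1+388/29511) = 2403/2500 ≈ 0.961200
step 4 [2y] bond c/2=7/800: DF=(484653/500000 − 7/800·(0.996800+0.993100+0.961200))/(1+7/800) = 9353/10000 ≈ 0.935300
step 5 [2.5y] zero: DF = P = 9181/10000 ≈ 0.918100
step 6 [3y] zero: DF = P = 889/1000 ≈ 0.889000
step 7 [3.5y] swap r/2=226/13161: DF=(1 − 226/13161·(0.996800+0.993100+0.961200+0.935300+0.918100+0.889000))/(1+226/13161) = 887/1000 ≈ 0.887000
step 8 [4y] zero: DF = P = 859/1000 ≈ 0.859000

1 1/2 623/625
2 1 9931/10000
3 3/2 2403/2500
4 2 9353/10000
5 5/2 9181/10000
6 3 889/1000
7 7/2 887/1000
8 4 859/1000
DF(3y) = 889/1000 ≈ 0.889000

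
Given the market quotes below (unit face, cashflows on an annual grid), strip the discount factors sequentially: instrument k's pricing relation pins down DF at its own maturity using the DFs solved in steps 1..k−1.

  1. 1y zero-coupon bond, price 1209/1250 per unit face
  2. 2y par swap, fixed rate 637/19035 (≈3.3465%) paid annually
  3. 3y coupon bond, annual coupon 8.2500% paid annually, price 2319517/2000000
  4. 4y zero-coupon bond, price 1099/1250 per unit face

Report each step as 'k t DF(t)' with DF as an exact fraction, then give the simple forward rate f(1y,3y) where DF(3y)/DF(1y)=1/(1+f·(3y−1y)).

step 1 [1y] zero: DF = P = 1209/1250 ≈ 0.967200
step 2 [2y] swap r/1=637/19035: DF=(1 − 637/19035·(0.967200))/(1+637/19035) = 9363/10000 ≈ 0.936300
step 3 [3y] bond c/1=33/400: DF=(2319517/2000000 − 33/400·(0.967200+0.936300))/(1+33/400) = 9263/10000 ≈ 0.926300
step 4 [4y] zero: DF = P = 1099/1250 ≈ 0.879200

1 1 1209/1250
2 2 9363/10000
3 3 9263/10000
4 4 1099/1250
f(1y,3y) = ((1209/1250)/(9263/10000) − 1)/(2) = 409/18526 ≈ 2.2077%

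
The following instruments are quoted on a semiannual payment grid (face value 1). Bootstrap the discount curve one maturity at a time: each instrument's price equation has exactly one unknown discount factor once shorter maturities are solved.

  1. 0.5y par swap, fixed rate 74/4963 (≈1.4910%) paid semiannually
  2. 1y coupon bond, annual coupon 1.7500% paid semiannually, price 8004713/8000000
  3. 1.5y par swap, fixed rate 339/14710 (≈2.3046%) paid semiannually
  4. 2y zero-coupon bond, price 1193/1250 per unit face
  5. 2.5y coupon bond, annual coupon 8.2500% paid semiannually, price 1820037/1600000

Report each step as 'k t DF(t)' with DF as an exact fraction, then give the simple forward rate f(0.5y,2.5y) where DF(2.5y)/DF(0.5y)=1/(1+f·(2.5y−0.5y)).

1 1/2 4963/5000
2 1 9833/10000
3 3/2 9661/10000
4 2 1193/1250
5 5/2 9381/10000
f(0.5y,2.5y) = ((4963/5000)/(9381/10000) − 1)/(2) = 545/18762 ≈ 2.9048%

step 1 [0.5y] swap r/2=37/4963: DF=(1 − 37/4963·(0))/(1+37/4963) = 4963/5000 ≈ 0.992600
step 2 [1y] bond c/2=7/800: DF=(8004713/8000000 − 7/800·(0.992600))/(1+7/800) = 9833/10000 ≈ 0.983300
step 3 [1.5y] swap r/2=339/29420: DF=(1 − 339/29420·(0.992600+0.983300))/(1+339/29420) = 9661/10000 ≈ 0.966100
step 4 [2y] zero: DF = P = 1193/1250 ≈ 0.954400
step 5 [2.5y] bond c/2=33/800: DF=(1820037/1600000 − 33/800·(0.992600+0.983300+0.966100+0.954400))/(1+33/800) = 9381/10000 ≈ 0.938100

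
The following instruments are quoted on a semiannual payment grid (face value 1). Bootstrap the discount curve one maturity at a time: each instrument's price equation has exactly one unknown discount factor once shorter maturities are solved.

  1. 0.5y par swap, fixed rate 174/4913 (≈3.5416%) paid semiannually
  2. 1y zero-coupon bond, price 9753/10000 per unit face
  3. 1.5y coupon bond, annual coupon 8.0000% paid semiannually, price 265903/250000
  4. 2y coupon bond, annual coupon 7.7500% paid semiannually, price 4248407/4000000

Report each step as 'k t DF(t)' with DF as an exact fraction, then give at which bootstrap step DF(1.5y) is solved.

step 1 [0.5y] swap r/2=87/4913: DF=(1 − 87/4913·(0))/(1+87/4913) = 4913/5000 ≈ 0.982600
step 2 [1y] zero: DF = P = 9753/10000 ≈ 0.975300
step 3 [1.5y] bond c/2=1/25: DF=(265903/250000 − 1/25·(0.982600+0.975300))/(1+1/25) = 4737/5000 ≈ 0.947400
step 4 [2y] bond c/2=31/800: DF=(4248407/4000000 − 31/800·(0.982600+0.975300+0.947400))/(1+31/800) = 9141/10000 ≈ 0.914100

1 1/2 4913/5000
2 1 9753/10000
3 3/2 4737/5000
4 2 9141/10000
DF(1.5y) is solved at step 3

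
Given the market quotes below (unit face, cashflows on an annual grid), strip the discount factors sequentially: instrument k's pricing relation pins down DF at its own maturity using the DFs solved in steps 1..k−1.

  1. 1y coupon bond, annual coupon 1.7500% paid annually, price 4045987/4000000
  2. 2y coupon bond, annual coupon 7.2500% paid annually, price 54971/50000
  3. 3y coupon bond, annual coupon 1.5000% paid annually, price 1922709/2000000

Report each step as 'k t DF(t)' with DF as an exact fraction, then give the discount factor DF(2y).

step 1 [1y] bond c/1=7/400: DF=(4045987/4000000 − 7/400·(0))/(1+7/400) = 9941/10000 ≈ 0.994100
step 2 [2y] bond c/1=29/400: DF=(54971/50000 − 29/400·(0.994100))/(1+29/400) = 9579/10000 ≈ 0.957900
step 3 [3y] bond c/1=3/200: DF=(1922709/2000000 − 3/200·(0.994100+0.957900))/(1+3/200) = 9183/10000 ≈ 0.918300

1 1 9941/10000
2 2 9579/10000
3 3 9183/10000
DF(2y) = 9579/10000 ≈ 0.957900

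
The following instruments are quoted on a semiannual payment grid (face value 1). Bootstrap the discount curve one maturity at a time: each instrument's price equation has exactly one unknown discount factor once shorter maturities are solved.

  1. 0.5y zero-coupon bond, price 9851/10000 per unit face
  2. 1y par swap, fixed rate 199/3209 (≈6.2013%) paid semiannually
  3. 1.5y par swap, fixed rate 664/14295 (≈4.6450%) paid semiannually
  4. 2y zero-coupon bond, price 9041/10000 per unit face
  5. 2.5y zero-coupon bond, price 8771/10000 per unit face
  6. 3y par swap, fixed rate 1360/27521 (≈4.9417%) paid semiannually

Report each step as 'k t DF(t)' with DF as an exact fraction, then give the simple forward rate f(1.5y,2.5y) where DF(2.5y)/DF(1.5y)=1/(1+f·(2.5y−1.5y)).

step 1 [0.5y] zero: DF = P = 9851/10000 ≈ 0.985100
step 2 [1y] swap r/2=199/6418: DF=(1 − 199/6418·(0.985100))/(1+199/6418) = 9403/10000 ≈ 0.940300
step 3 [1.5y] swap r/2=332/14295: DF=(1 − 332/14295·(0.985100+0.940300))/(1+332/14295) = 1167/1250 ≈ 0.933600
step 4 [2y] zero: DF = P = 9041/10000 ≈ 0.904100
step 5 [2.5y] zero: DF = P = 8771/10000 ≈ 0.877100
step 6 [3y] swap r/2=680/27521: DF=(1 − 680/27521·(0.985100+0.940300+0.933600+0.904100+0.877100))/(1+680/27521) = 108/125 ≈ 0.864000

1 1/2 9851/10000
2 1 9403/10000
3 3/2 1167/1250
4 2 9041/10000
5 5/2 8771/10000
6 3 108/125
f(1.5y,2.5y) = ((1167/1250)/(8771/10000) − 1)/(1) = 565/8771 ≈ 6.4417%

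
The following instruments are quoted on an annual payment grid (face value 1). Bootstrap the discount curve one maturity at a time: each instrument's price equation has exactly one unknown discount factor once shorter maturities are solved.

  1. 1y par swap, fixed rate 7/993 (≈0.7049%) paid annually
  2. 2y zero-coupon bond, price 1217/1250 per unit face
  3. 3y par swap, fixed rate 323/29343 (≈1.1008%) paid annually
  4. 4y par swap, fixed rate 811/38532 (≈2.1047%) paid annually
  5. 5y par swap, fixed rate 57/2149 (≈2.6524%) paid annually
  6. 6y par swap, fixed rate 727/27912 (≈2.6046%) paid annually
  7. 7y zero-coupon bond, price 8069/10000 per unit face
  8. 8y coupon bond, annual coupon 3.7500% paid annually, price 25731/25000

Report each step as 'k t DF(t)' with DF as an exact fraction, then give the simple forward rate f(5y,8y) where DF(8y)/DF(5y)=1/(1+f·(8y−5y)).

1 1 993/1000
2 2 1217/1250
3 3 9677/10000
4 4 9189/10000
5 5 4373/5000
6 6 4273/5000
7 7 8069/10000
8 8 7611/10000
f(5y,8y) = ((4373/5000)/(7611/10000) − 1)/(3) = 1135/22833 ≈ 4.9709%

step 1 [1y] swap r/1=7/993: DF=(1 − 7/993·(0))/(1+7/993) = 993/1000 ≈ 0.993000
step 2 [2y] zero: DF = P = 1217/1250 ≈ 0.973600
step 3 [3y] swap r/1=323/29343: DF=(1 − 323/29343·(0.993000+0.973600))/(1+323/29343) = 9677/10000 ≈ 0.967700
step 4 [4y] swap r/1=811/38532: DF=(1 − 811/38532·(0.993000+0.973600+0.967700))/(1+811/38532) = 9189/10000 ≈ 0.918900
step 5 [5y] swap r/1=57/2149: DF=(1 − 57/2149·(0.993000+0.973600+0.967700+0.918900))/(1+57/2149) = 4373/5000 ≈ 0.874600
step 6 [6y] swap r/1=727/27912: DF=(1 − 727/27912·(0.993000+0.973600+0.967700+0.918900+0.874600))/(1+727/27912) = 4273/5000 ≈ 0.854600
step 7 [7y] zero: DF = P = 8069/10000 ≈ 0.806900
step 8 [8y] bond c/1=3/80: DF=(25731/25000 − 3/80·(0.993000+0.973600+0.967700+0.918900+0.874600+0.854600+0.806900))/(1+3/80) = 7611/10000 ≈ 0.761100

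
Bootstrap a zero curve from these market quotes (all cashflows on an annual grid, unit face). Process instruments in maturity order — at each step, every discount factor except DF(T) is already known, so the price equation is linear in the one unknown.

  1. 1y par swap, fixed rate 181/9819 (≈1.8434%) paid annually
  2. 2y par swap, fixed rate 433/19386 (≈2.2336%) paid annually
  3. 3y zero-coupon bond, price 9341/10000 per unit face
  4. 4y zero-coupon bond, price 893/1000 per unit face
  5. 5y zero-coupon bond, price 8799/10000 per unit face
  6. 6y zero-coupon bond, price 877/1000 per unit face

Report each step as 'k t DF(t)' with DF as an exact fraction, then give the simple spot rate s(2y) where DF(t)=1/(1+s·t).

step 1 [1y] swap r/1=181/9819: DF=(1 − 181/9819·(0))/(1+181/9819) = 9819/10000 ≈ 0.981900
step 2 [2y] swap r/1=433/19386: DF=(1 − 433/19386·(0.981900))/(1+433/19386) = 9567/10000 ≈ 0.956700
step 3 [3y] zero: DF = P = 9341/10000 ≈ 0.934100
step 4 [4y] zero: DF = P = 893/1000 ≈ 0.893000
step 5 [5y] zero: DF = P = 8799/10000 ≈ 0.879900
step 6 [6y] zero: DF = P = 877/1000 ≈ 0.877000

1 1 9819/10000
2 2 9567/10000
3 3 9341/10000
4 4 893/1000
5 5 8799/10000
6 6 877/1000
s(2y) = (1/(9567/10000) − 1)/(2) = 433/19134 ≈ 2.2630%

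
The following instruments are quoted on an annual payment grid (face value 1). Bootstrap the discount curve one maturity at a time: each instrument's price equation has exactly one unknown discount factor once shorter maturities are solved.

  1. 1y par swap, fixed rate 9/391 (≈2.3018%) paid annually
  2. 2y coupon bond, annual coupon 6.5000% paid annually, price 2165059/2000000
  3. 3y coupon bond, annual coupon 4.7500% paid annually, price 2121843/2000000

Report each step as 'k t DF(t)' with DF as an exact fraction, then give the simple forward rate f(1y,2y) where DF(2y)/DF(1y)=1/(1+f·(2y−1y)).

1 1 391/400
2 2 598/625
3 3 9251/10000
f(1y,2y) = ((391/400)/(598/625) − 1)/(1) = 9/416 ≈ 2.1635%

step 1 [1y] swap r/1=9/391: DF=(1 − 9/391·(0))/(1+9/391) = 391/400 ≈ 0.977500
step 2 [2y] bond c/1=13/200: DF=(2165059/2000000 − 13/200·(0.977500))/(1+13/200) = 598/625 ≈ 0.956800
step 3 [3y] bond c/1=19/400: DF=(2121843/2000000 − 19/400·(0.977500+0.956800))/(1+19/400) = 9251/10000 ≈ 0.925100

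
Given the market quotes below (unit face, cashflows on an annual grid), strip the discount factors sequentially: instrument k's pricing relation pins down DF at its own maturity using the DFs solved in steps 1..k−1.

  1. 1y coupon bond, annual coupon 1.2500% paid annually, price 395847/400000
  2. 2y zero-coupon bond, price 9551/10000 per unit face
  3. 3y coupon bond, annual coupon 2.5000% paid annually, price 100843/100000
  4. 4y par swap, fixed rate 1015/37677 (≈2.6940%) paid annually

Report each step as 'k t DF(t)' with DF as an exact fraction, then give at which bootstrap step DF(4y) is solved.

1 1 4887/5000
2 2 9551/10000
3 3 9367/10000
4 4 1797/2000
DF(4y) is solved at step 4

step 1 [1y] bond c/1=1/80: DF=(395847/400000 − 1/80·(0))/(1+1/80) = 4887/5000 ≈ 0.977400
step 2 [2y] zero: DF = P = 9551/10000 ≈ 0.955100
step 3 [3y] bond c/1=1/40: DF=(100843/100000 − 1/40·(0.977400+0.955100))/(1+1/40) = 9367/10000 ≈ 0.936700
step 4 [4y] swap r/1=1015/37677: DF=(1 − 1015/37677·(0.977400+0.955100+0.936700))/(1+1015/37677) = 1797/2000 ≈ 0.898500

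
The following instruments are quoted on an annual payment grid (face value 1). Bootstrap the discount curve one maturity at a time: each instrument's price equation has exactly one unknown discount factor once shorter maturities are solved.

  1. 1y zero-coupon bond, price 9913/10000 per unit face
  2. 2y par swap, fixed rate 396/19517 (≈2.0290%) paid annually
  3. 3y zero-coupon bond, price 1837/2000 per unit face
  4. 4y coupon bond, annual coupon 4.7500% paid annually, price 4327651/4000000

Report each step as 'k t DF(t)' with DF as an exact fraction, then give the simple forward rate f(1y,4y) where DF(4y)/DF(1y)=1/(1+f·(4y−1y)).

step 1 [1y] zero: DF = P = 9913/10000 ≈ 0.991300
step 2 [2y] swap r/1=396/19517: DF=(1 − 396/19517·(0.991300))/(1+396/19517) = 2401/2500 ≈ 0.960400
step 3 [3y] zero: DF = P = 1837/2000 ≈ 0.918500
step 4 [4y] bond c/1=19/400: DF=(4327651/4000000 − 19/400·(0.991300+0.960400+0.918500))/(1+19/400) = 9027/10000 ≈ 0.902700

1 1 9913/10000
2 2 2401/2500
3 3 1837/2000
4 4 9027/10000
f(1y,4y) = ((9913/10000)/(9027/10000) − 1)/(3) = 886/27081 ≈ 3.2717%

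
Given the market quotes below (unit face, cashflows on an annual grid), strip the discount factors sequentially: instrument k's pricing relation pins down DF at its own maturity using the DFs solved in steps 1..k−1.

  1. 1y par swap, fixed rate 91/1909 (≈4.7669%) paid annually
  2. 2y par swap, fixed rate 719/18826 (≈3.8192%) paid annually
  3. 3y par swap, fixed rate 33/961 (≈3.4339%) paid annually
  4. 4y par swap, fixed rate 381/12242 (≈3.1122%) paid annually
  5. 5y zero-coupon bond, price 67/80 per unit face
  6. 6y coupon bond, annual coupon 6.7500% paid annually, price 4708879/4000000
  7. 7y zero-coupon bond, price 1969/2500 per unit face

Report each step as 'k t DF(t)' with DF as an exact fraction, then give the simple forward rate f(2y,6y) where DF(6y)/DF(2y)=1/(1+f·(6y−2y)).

step 1 [1y] swap r/1=91/1909: DF=(1 − 91/1909·(0))/(1+91/1909) = 1909/2000 ≈ 0.954500
step 2 [2y] swap r/1=719/18826: DF=(1 − 719/18826·(0.954500))/(1+719/18826) = 9281/10000 ≈ 0.928100
step 3 [3y] swap r/1=33/961: DF=(1 − 33/961·(0.954500+0.928100))/(1+33/961) = 9043/10000 ≈ 0.904300
step 4 [4y] swap r/1=381/12242: DF=(1 − 381/12242·(0.954500+0.928100+0.904300))/(1+381/12242) = 8857/10000 ≈ 0.885700
step 5 [5y] zero: DF = P = 67/80 ≈ 0.837500
step 6 [6y] bond c/1=27/400: DF=(4708879/4000000 − 27/400·(0.954500+0.928100+0.904300+0.885700+0.837500))/(1+27/400) = 511/625 ≈ 0.817600
step 7 [7y] zero: DF = P = 1969/2500 ≈ 0.787600

1 1 1909/2000
2 2 9281/10000
3 3 9043/10000
4 4 8857/10000
5 5 67/80
6 6 511/625
7 7 1969/2500
f(2y,6y) = ((9281/10000)/(511/625) − 1)/(4) = 1105/32704 ≈ 3.3788%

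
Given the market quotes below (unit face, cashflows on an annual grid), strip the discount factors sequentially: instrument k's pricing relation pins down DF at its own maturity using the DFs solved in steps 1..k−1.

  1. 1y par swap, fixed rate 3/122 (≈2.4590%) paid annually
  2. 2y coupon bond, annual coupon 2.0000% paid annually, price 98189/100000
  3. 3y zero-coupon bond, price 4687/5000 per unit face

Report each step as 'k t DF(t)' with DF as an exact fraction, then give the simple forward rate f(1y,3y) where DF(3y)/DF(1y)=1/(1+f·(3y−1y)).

1 1 122/125
2 2 1887/2000
3 3 4687/5000
f(1y,3y) = ((122/125)/(4687/5000) − 1)/(2) = 193/9374 ≈ 2.0589%

step 1 [1y] swap r/1=3/122: DF=(1 − 3/122·(0))/(1+3/122) = 122/125 ≈ 0.976000
step 2 [2y] bond c/1=1/50: DF=(98189/100000 − 1/50·(0.976000))/(1+1/50) = 1887/2000 ≈ 0.943500
step 3 [3y] zero: DF = P = 4687/5000 ≈ 0.937400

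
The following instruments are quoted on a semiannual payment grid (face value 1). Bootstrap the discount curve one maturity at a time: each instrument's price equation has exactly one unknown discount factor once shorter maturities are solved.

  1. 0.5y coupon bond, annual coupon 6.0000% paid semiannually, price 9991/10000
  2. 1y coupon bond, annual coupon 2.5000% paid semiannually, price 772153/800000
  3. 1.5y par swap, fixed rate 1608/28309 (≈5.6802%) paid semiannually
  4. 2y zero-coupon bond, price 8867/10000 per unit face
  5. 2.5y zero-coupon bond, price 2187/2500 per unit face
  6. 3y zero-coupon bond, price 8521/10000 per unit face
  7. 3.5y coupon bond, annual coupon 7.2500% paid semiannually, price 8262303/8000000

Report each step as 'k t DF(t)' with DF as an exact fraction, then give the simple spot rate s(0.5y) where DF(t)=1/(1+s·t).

1 1/2 97/100
2 1 9413/10000
3 3/2 2299/2500
4 2 8867/10000
5 5/2 2187/2500
6 3 8521/10000
7 7/2 4031/5000
s(0.5y) = (1/(97/100) − 1)/(1/2) = 6/97 ≈ 6.1856%

step 1 [0.5y] bond c/2=3/100: DF=(9991/10000 − 3/100·(0))/(1+3/100) = 97/100 ≈ 0.970000
step 2 [1y] bond c/2=1/80: DF=(772153/800000 − 1/80·(0.970000))/(1+1/80) = 9413/10000 ≈ 0.941300
step 3 [1.5y] swap r/2=804/28309: DF=(1 − 804/28309·(0.970000+0.941300))/(1+804/28309) = 2299/2500 ≈ 0.919600
step 4 [2y] zero: DF = P = 8867/10000 ≈ 0.886700
step 5 [2.5y] zero: DF = P = 2187/2500 ≈ 0.874800
step 6 [3y] zero: DF = P = 8521/10000 ≈ 0.852100
step 7 [3.5y] bond c/2=29/800: DF=(8262303/8000000 − 29/800·(0.970000+0.941300+0.919600+0.886700+0.874800+0.852100))/(1+29/800) = 4031/5000 ≈ 0.806200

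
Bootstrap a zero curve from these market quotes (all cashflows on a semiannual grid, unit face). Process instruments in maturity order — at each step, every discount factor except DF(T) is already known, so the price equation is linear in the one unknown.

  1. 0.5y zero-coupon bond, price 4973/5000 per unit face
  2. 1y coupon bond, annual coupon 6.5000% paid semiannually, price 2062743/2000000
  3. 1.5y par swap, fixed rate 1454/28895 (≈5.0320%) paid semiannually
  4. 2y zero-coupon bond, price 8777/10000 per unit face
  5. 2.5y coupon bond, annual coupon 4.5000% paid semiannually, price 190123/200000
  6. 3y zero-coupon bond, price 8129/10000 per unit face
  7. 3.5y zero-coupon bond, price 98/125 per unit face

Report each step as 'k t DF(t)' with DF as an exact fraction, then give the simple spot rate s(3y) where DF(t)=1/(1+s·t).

step 1 [0.5y] zero: DF = P = 4973/5000 ≈ 0.994600
step 2 [1y] bond c/2=13/400: DF=(2062743/2000000 − 13/400·(0.994600))/(1+13/400) = 2419/2500 ≈ 0.967600
step 3 [1.5y] swap r/2=727/28895: DF=(1 − 727/28895·(0.994600+0.967600))/(1+727/28895) = 9273/10000 ≈ 0.927300
step 4 [2y] zero: DF = P = 8777/10000 ≈ 0.877700
step 5 [2.5y] bond c/2=9/400: DF=(190123/200000 − 9/400·(0.994600+0.967600+0.927300+0.877700))/(1+9/400) = 2117/2500 ≈ 0.846800
step 6 [3y] zero: DF = P = 8129/10000 ≈ 0.812900
step 7 [3.5y] zero: DF = P = 98/125 ≈ 0.784000

1 1/2 4973/5000
2 1 2419/2500
3 3/2 9273/10000
4 2 8777/10000
5 5/2 2117/2500
6 3 8129/10000
7 7/2 98/125
s(3y) = (1/(8129/10000) − 1)/(3) = 1871/24387 ≈ 7.6721%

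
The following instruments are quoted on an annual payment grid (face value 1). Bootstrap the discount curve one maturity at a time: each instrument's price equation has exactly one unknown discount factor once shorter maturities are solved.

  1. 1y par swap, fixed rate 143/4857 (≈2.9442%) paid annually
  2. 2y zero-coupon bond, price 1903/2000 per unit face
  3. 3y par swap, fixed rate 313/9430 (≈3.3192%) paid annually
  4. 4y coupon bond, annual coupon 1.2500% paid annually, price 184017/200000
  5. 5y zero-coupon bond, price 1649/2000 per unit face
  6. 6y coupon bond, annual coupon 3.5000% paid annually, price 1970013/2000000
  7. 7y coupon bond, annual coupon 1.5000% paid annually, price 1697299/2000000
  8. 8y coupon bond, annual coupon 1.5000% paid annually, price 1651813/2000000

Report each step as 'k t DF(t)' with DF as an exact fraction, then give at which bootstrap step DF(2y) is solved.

1 1 4857/5000
2 2 1903/2000
3 3 9061/10000
4 4 4369/5000
5 5 1649/2000
6 6 3993/5000
7 7 3787/5000
8 8 3619/5000
DF(2y) is solved at step 2

step 1 [1y] swap r/1=143/4857: DF=(1 − 143/4857·(0))/(1+143/4857) = 4857/5000 ≈ 0.971400
step 2 [2y] zero: DF = P = 1903/2000 ≈ 0.951500
step 3 [3y] swap r/1=313/9430: DF=(1 − 313/9430·(0.971400+0.951500))/(1+313/9430) = 9061/10000 ≈ 0.906100
step 4 [4y] bond c/1=1/80: DF=(184017/200000 − 1/80·(0.971400+0.951500+0.906100))/(1+1/80) = 4369/5000 ≈ 0.873800
step 5 [5y] zero: DF = P = 1649/2000 ≈ 0.824500
step 6 [6y] bond c/1=7/200: DF=(1970013/2000000 − 7/200·(0.971400+0.951500+0.906100+0.873800+0.824500))/(1+7/200) = 3993/5000 ≈ 0.798600
step 7 [7y] bond c/1=3/200: DF=(1697299/2000000 − 3/200·(0.971400+0.951500+0.906100+0.873800+0.824500+0.798600))/(1+3/200) = 3787/5000 ≈ 0.757400
step 8 [8y] bond c/1=3/200: DF=(1651813/2000000 − 3/200·(0.971400+0.951500+0.906100+0.873800+0.824500+0.798600+0.757400))/(1+3/200) = 3619/5000 ≈ 0.723800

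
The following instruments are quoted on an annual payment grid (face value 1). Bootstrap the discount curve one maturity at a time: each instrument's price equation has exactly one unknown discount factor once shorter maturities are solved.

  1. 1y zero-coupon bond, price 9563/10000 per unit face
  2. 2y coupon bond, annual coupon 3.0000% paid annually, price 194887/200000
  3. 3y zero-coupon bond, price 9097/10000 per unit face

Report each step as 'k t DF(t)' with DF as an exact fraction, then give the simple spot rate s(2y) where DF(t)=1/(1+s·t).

step 1 [1y] zero: DF = P = 9563/10000 ≈ 0.956300
step 2 [2y] bond c/1=3/100: DF=(194887/200000 − 3/100·(0.956300))/(1+3/100) = 4591/5000 ≈ 0.918200
step 3 [3y] zero: DF = P = 9097/10000 ≈ 0.909700

1 1 9563/10000
2 2 4591/5000
3 3 9097/10000
s(2y) = (1/(4591/5000) − 1)/(2) = 409/9182 ≈ 4.4544%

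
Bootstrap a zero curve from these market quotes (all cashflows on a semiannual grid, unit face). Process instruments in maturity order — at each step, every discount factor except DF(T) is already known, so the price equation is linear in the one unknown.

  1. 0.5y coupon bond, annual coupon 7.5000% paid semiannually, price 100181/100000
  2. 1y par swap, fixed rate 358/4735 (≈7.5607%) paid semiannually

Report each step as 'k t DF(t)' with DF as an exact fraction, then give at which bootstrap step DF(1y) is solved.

1 1/2 1207/1250
2 1 2321/2500
DF(1y) is solved at step 2

step 1 [0.5y] bond c/2=3/80: DF=(100181/100000 − 3/80·(0))/(1+3/80) = 1207/1250 ≈ 0.965600
step 2 [1y] swap r/2=179/4735: DF=(1 − 179/4735·(0.965600))/(1+179/4735) = 2321/2500 ≈ 0.928400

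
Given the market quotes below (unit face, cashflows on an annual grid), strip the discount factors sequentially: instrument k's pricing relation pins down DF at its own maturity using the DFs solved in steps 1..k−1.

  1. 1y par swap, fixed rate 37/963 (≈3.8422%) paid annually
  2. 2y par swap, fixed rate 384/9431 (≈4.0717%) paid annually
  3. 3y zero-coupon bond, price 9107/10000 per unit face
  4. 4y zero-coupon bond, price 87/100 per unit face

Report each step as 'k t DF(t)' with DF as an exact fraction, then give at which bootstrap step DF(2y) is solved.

step 1 [1y] swap r/1=37/963: DF=(1 − 37/963·(0))/(1+37/963) = 963/1000 ≈ 0.963000
step 2 [2y] swap r/1=384/9431: DF=(1 − 384/9431·(0.963000))/(1+384/9431) = 577/625 ≈ 0.923200
step 3 [3y] zero: DF = P = 9107/10000 ≈ 0.910700
step 4 [4y] zero: DF = P = 87/100 ≈ 0.870000

1 1 963/1000
2 2 577/625
3 3 9107/10000
4 4 87/100
DF(2y) is solved at step 2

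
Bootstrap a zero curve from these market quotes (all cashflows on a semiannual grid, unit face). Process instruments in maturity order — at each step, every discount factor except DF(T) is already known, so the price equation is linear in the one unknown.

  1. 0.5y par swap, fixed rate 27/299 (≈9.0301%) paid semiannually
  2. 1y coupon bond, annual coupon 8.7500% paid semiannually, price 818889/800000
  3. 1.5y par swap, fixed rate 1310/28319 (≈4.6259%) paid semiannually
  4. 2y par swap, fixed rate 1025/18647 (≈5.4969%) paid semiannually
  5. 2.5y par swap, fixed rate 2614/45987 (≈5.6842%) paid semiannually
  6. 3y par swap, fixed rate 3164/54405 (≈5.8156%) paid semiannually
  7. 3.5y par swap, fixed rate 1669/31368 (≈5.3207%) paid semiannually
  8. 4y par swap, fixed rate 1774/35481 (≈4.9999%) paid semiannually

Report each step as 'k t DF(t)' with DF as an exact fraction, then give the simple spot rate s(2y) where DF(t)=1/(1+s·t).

step 1 [0.5y] swap r/2=27/598: DF=(1 − 27/598·(0))/(1+27/598) = 598/625 ≈ 0.956800
step 2 [1y] bond c/2=7/160: DF=(818889/800000 − 7/160·(0.956800))/(1+7/160) = 4703/5000 ≈ 0.940600
step 3 [1.5y] swap r/2=655/28319: DF=(1 − 655/28319·(0.956800+0.940600))/(1+655/28319) = 1869/2000 ≈ 0.934500
step 4 [2y] swap r/2=1025/37294: DF=(1 − 1025/37294·(0.956800+0.940600+0.934500))/(1+1025/37294) = 359/400 ≈ 0.897500
step 5 [2.5y] swap r/2=1307/45987: DF=(1 − 1307/45987·(0.956800+0.940600+0.934500+0.897500))/(1+1307/45987) = 8693/10000 ≈ 0.869300
step 6 [3y] swap r/2=1582/54405: DF=(1 − 1582/54405·(0.956800+0.940600+0.934500+0.897500+0.869300))/(1+1582/54405) = 4209/5000 ≈ 0.841800
step 7 [3.5y] swap r/2=1669/62736: DF=(1 − 1669/62736·(0.956800+0.940600+0.934500+0.897500+0.869300+0.841800))/(1+1669/62736) = 8331/10000 ≈ 0.833100
step 8 [4y] swap r/2=887/35481: DF=(1 − 887/35481·(0.956800+0.940600+0.934500+0.897500+0.869300+0.841800+0.833100))/(1+887/35481) = 4113/5000 ≈ 0.822600

1 1/2 598/625
2 1 4703/5000
3 3/2 1869/2000
4 2 359/400
5 5/2 8693/10000
6 3 4209/5000
7 7/2 8331/10000
8 4 4113/5000
s(2y) = (1/(359/400) − 1)/(2) = 41/718 ≈ 5.7103%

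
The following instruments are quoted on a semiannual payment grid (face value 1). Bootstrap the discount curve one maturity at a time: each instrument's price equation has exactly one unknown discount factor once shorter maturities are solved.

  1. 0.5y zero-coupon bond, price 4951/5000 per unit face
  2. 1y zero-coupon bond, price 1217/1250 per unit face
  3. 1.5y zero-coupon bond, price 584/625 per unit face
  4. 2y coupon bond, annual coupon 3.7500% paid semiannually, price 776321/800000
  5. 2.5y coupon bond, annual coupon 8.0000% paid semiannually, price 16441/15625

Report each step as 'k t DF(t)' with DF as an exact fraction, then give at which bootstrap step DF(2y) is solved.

1 1/2 4951/5000
2 1 1217/1250
3 3/2 584/625
4 2 562/625
5 5/2 8657/10000
DF(2y) is solved at step 4

step 1 [0.5y] zero: DF = P = 4951/5000 ≈ 0.990200
step 2 [1y] zero: DF = P = 1217/1250 ≈ 0.973600
step 3 [1.5y] zero: DF = P = 584/625 ≈ 0.934400
step 4 [2y] bond c/2=3/160: DF=(776321/800000 − 3/160·(0.990200+0.973600+0.934400))/(1+3/160) = 562/625 ≈ 0.899200
step 5 [2.5y] bond c/2=1/25: DF=(16441/15625 − 1/25·(0.990200+0.973600+0.934400+0.899200))/(1+1/25) = 8657/10000 ≈ 0.865700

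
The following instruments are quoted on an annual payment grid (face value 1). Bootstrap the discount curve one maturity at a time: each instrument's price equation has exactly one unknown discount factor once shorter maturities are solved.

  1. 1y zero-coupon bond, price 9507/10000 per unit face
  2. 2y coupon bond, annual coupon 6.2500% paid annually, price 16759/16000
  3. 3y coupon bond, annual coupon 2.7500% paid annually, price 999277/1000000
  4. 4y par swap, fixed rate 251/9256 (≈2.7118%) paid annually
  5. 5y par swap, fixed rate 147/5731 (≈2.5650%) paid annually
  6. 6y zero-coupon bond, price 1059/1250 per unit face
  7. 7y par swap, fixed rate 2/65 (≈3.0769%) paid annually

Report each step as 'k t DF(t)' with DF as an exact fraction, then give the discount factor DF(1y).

1 1 9507/10000
2 2 9299/10000
3 3 4611/5000
4 4 2249/2500
5 5 1103/1250
6 6 1059/1250
7 7 101/125
DF(1y) = 9507/10000 ≈ 0.950700

step 1 [1y] zero: DF = P = 9507/10000 ≈ 0.950700
step 2 [2y] bond c/1=1/16: DF=(16759/16000 − 1/16·(0.950700))/(1+1/16) = 9299/10000 ≈ 0.929900
step 3 [3y] bond c/1=11/400: DF=(999277/1000000 − 11/400·(0.950700+0.929900))/(1+11/400) = 4611/5000 ≈ 0.922200
step 4 [4y] swap r/1=251/9256: DF=(1 − 251/9256·(0.950700+0.929900+0.922200))/(1+251/9256) = 2249/2500 ≈ 0.899600
step 5 [5y] swap r/1=147/5731: DF=(1 − 147/5731·(0.950700+0.929900+0.922200+0.899600))/(1+147/5731) = 1103/1250 ≈ 0.882400
step 6 [6y] zero: DF = P = 1059/1250 ≈ 0.847200
step 7 [7y] swap r/1=2/65: DF=(1 − 2/65·(0.950700+0.929900+0.922200+0.899600+0.882400+0.847200))/(1+2/65) = 101/125 ≈ 0.808000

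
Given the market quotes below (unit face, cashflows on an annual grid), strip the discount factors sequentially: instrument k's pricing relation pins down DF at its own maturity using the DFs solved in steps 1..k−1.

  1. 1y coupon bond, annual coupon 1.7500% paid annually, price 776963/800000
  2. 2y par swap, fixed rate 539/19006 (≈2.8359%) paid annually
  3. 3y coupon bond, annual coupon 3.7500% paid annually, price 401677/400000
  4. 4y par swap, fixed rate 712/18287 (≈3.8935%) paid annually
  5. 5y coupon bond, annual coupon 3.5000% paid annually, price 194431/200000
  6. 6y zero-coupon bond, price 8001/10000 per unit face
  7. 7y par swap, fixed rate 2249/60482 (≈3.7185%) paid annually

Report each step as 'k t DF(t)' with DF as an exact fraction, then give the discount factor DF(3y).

step 1 [1y] bond c/1=7/400: DF=(776963/800000 − 7/400·(0))/(1+7/400) = 1909/2000 ≈ 0.954500
step 2 [2y] swap r/1=539/19006: DF=(1 − 539/19006·(0.954500))/(1+539/19006) = 9461/10000 ≈ 0.946100
step 3 [3y] bond c/1=3/80: DF=(401677/400000 − 3/80·(0.954500+0.946100))/(1+3/80) = 562/625 ≈ 0.899200
step 4 [4y] swap r/1=712/18287: DF=(1 − 712/18287·(0.954500+0.946100+0.899200))/(1+712/18287) = 536/625 ≈ 0.857600
step 5 [5y] bond c/1=7/200: DF=(194431/200000 − 7/200·(0.954500+0.946100+0.899200+0.857600))/(1+7/200) = 2039/2500 ≈ 0.815600
step 6 [6y] zero: DF = P = 8001/10000 ≈ 0.800100
step 7 [7y] swap r/1=2249/60482: DF=(1 − 2249/60482·(0.954500+0.946100+0.899200+0.857600+0.815600+0.800100))/(1+2249/60482) = 7751/10000 ≈ 0.775100

1 1 1909/2000
2 2 9461/10000
3 3 562/625
4 4 536/625
5 5 2039/2500
6 6 8001/10000
7 7 7751/10000
DF(3y) = 562/625 ≈ 0.899200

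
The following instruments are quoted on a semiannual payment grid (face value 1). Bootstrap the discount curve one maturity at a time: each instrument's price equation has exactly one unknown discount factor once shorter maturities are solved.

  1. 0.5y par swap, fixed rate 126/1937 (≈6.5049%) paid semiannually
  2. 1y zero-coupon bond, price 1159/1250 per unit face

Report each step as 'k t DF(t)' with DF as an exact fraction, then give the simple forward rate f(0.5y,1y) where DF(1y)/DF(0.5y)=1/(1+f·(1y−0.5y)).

1 1/2 1937/2000
2 1 1159/1250
f(0.5y,1y) = ((1937/2000)/(1159/1250) − 1)/(1/2) = 413/4636 ≈ 8.9085%

step 1 [0.5y] swap r/2=63/1937: DF=(1 − 63/1937·(0))/(1+63/1937) = 1937/2000 ≈ 0.968500
step 2 [1y] zero: DF = P = 1159/1250 ≈ 0.927200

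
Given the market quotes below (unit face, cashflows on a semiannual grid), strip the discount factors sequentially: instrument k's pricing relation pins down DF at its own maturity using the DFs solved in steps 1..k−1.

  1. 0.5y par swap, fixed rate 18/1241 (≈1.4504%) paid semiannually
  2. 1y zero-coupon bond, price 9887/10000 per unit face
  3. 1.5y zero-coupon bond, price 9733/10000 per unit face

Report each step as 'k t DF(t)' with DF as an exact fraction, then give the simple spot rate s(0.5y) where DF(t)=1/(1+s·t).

1 1/2 1241/1250
2 1 9887/10000
3 3/2 9733/10000
s(0.5y) = (1/(1241/1250) − 1)/(1/2) = 18/1241 ≈ 1.4504%

step 1 [0.5y] swap r/2=9/1241: DF=(1 − 9/1241·(0))/(1+9/1241) = 1241/1250 ≈ 0.992800
step 2 [1y] zero: DF = P = 9887/10000 ≈ 0.988700
step 3 [1.5y] zero: DF = P = 9733/10000 ≈ 0.973300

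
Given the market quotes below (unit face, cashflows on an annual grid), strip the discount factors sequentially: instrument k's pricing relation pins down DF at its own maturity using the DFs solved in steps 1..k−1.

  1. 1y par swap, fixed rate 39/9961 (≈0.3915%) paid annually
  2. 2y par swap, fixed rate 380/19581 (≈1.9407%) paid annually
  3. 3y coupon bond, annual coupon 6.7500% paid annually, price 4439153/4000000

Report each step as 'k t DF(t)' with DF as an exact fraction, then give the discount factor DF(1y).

1 1 9961/10000
2 2 481/500
3 3 4579/5000
DF(1y) = 9961/10000 ≈ 0.996100

step 1 [1y] swap r/1=39/9961: DF=(1 − 39/9961·(0))/(1+39/9961) = 9961/10000 ≈ 0.996100
step 2 [2y] swap r/1=380/19581: DF=(1 − 380/19581·(0.996100))/(1+380/19581) = 481/500 ≈ 0.962000
step 3 [3y] bond c/1=27/400: DF=(4439153/4000000 − 27/400·(0.996100+0.962000))/(1+27/400) = 4579/5000 ≈ 0.915800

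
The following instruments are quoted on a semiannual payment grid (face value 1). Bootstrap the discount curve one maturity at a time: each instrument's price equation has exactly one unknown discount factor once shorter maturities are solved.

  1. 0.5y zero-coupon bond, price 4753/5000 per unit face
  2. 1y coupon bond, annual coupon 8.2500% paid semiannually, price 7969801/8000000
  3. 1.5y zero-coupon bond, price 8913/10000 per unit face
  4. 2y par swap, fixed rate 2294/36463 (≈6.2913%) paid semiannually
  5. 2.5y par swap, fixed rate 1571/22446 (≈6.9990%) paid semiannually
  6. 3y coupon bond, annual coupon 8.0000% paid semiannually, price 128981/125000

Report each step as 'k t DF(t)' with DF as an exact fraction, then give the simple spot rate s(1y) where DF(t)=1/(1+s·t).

1 1/2 4753/5000
2 1 9191/10000
3 3/2 8913/10000
4 2 8853/10000
5 5/2 8429/10000
6 3 1639/2000
s(1y) = (1/(9191/10000) − 1)/(1) = 809/9191 ≈ 8.8021%

step 1 [0.5y] zero: DF = P = 4753/5000 ≈ 0.950600
step 2 [1y] bond c/2=33/800: DF=(7969801/8000000 − 33/800·(0.950600))/(1+33/800) = 9191/10000 ≈ 0.919100
step 3 [1.5y] zero: DF = P = 8913/10000 ≈ 0.891300
step 4 [2y] swap r/2=1147/36463: DF=(1 − 1147/36463·(0.950600+0.919100+0.891300))/(1+1147/36463) = 8853/10000 ≈ 0.885300
step 5 [2.5y] swap r/2=1571/44892: DF=(1 − 1571/44892·(0.950600+0.919100+0.891300+0.885300))/(1+1571/44892) = 8429/10000 ≈ 0.842900
step 6 [3y] bond c/2=1/25: DF=(128981/125000 − 1/25·(0.950600+0.919100+0.891300+0.885300+0.842900))/(1+1/25) = 1639/2000 ≈ 0.819500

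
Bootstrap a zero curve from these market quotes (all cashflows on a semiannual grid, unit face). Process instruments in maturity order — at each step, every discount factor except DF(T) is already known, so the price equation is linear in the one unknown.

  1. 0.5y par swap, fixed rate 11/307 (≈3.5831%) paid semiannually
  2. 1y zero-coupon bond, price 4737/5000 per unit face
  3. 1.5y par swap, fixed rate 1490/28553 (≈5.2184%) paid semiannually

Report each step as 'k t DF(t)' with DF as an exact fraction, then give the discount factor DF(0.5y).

step 1 [0.5y] swap r/2=11/614: DF=(1 − 11/614·(0))/(1+11/614) = 614/625 ≈ 0.982400
step 2 [1y] zero: DF = P = 4737/5000 ≈ 0.947400
step 3 [1.5y] swap r/2=745/28553: DF=(1 − 745/28553·(0.982400+0.947400))/(1+745/28553) = 1851/2000 ≈ 0.925500

1 1/2 614/625
2 1 4737/5000
3 3/2 1851/2000
DF(0.5y) = 614/625 ≈ 0.982400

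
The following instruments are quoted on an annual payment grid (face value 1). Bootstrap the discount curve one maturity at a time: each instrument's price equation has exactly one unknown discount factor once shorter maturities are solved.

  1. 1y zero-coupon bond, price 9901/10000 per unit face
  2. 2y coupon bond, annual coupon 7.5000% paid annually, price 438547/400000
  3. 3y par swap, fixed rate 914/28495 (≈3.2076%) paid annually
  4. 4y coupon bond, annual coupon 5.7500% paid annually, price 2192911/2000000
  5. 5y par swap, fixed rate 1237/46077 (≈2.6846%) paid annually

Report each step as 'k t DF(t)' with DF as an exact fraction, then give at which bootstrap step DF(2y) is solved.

step 1 [1y] zero: DF = P = 9901/10000 ≈ 0.990100
step 2 [2y] bond c/1=3/40: DF=(438547/400000 − 3/40·(0.990100))/(1+3/40) = 2377/2500 ≈ 0.950800
step 3 [3y] swap r/1=914/28495: DF=(1 − 914/28495·(0.990100+0.950800))/(1+914/28495) = 4543/5000 ≈ 0.908600
step 4 [4y] bond c/1=23/400: DF=(2192911/2000000 − 23/400·(0.990100+0.950800+0.908600))/(1+23/400) = 8819/10000 ≈ 0.881900
step 5 [5y] swap r/1=1237/46077: DF=(1 − 1237/46077·(0.990100+0.950800+0.908600+0.881900))/(1+1237/46077) = 8763/10000 ≈ 0.876300

1 1 9901/10000
2 2 2377/2500
3 3 4543/5000
4 4 8819/10000
5 5 8763/10000
DF(2y) is solved at step 2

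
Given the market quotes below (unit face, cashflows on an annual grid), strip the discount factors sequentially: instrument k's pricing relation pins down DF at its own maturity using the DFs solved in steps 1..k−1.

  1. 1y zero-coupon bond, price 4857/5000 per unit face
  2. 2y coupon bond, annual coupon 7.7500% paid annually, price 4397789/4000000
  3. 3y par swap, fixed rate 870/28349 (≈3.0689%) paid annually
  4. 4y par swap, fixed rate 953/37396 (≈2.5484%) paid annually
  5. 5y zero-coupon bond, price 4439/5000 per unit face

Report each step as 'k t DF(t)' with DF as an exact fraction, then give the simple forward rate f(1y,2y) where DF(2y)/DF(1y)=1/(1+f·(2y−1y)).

1 1 4857/5000
2 2 1901/2000
3 3 913/1000
4 4 9047/10000
5 5 4439/5000
f(1y,2y) = ((4857/5000)/(1901/2000) − 1)/(1) = 209/9505 ≈ 2.1988%

step 1 [1y] zero: DF = P = 4857/5000 ≈ 0.971400
step 2 [2y] bond c/1=31/400: DF=(4397789/4000000 − 31/400·(0.971400))/(1+31/400) = 1901/2000 ≈ 0.950500
step 3 [3y] swap r/1=870/28349: DF=(1 − 870/28349·(0.971400+0.950500))/(1+870/28349) = 913/1000 ≈ 0.913000
step 4 [4y] swap r/1=953/37396: DF=(1 − 953/37396·(0.971400+0.950500+0.913000))/(1+953/37396) = 9047/10000 ≈ 0.904700
step 5 [5y] zero: DF = P = 4439/5000 ≈ 0.887800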